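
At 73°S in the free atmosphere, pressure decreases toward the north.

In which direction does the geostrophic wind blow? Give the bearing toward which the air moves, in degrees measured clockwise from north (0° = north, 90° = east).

The pressure-gradient force points toward the north (bearing 000°).
Geostrophic balance: in the Southern Hemisphere the Coriolis force deflects motion to the left, so the geostrophic wind blows 90° to the left of the pressure-gradient force (low pressure on the right).
Rotating 000° by 90° counterclockwise gives 270° — the wind blows toward the west.

270°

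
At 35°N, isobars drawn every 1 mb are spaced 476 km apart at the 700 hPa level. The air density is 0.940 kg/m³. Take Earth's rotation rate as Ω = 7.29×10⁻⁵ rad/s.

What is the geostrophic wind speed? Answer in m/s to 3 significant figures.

Coriolis parameter at 35°N:
f = 2Ω sin φ = 2 × 7.29×10⁻⁵ × sin 35° = 8.36×10⁻⁵ s⁻¹
Pressure gradient: |∂P/∂n| = 100 Pa / 476000 m = 2.10×10⁻⁴ Pa/m
Geostrophic balance (pressure-gradient force = Coriolis force):
V_g = (1/(fρ)) |∂P/∂n| = 2.10×10⁻⁴ / (8.36×10⁻⁵ × 0.940) = 2.67 m/s

2.67 m/s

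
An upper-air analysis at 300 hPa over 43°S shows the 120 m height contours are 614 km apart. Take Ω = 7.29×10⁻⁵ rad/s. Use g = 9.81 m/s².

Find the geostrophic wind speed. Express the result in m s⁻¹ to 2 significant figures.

Coriolis parameter at 43°S:
f = 2Ω sin φ = 2 × 7.29×10⁻⁵ × sin 43° = 9.94×10⁻⁵ s⁻¹
Height gradient: |∂Z/∂n| = 120 m / 614000 m = 1.95×10⁻⁴
On a pressure surface, geostrophic balance gives V_g = (g/f)|∂Z/∂n|:
V_g = 9.81 × 1.95×10⁻⁴ / 9.94×10⁻⁵ = 19.3 m/s

19 m s⁻¹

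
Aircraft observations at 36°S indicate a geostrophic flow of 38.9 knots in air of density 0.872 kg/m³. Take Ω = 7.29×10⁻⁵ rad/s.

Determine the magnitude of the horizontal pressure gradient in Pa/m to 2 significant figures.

Coriolis parameter at 36°S:
f = 2Ω sin φ = 2 × 7.29×10⁻⁵ × sin 36° = 8.57×10⁻⁵ s⁻¹
Wind speed in SI: 38.9 knots = 20.0 m/s
Geostrophic balance rearranged: |∂P/∂n| = f ρ V_g
|∂P/∂n| = 8.57×10⁻⁵ × 0.872 × 20.0 = 1.50×10⁻³ Pa/m

1.5×10⁻³ Pa/m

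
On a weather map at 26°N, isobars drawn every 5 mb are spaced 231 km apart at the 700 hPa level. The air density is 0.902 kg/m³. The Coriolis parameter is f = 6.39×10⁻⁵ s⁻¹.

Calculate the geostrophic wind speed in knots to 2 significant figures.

Pressure gradient: |∂P/∂n| = 500 Pa / 231000 m = 2.16×10⁻³ Pa/m
Geostrophic balance (pressure-gradient force = Coriolis force):
V_g = (1/(fρ)) |∂P/∂n| = 2.16×10⁻³ / (6.39×10⁻⁵ × 0.902) = 37.6 m/s
Converting: 37.6 m/s × 1.944 = 73 knots

73 knots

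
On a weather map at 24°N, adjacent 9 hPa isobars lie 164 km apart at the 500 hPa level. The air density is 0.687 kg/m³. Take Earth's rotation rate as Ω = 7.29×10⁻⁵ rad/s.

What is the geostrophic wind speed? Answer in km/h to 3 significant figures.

Coriolis parameter at 24°N:
f = 2Ω sin φ = 2 × 7.29×10⁻⁵ × sin 24° = 5.93×10⁻⁵ s⁻¹
Pressure gradient: |∂P/∂n| = 900 Pa / 164000 m = 5.49×10⁻³ Pa/m
Geostrophic balance (pressure-gradient force = Coriolis force):
V_g = (1/(fρ)) |∂P/∂n| = 5.49×10⁻³ / (5.93×10⁻⁵ × 0.687) = 135 m/s
Converting: 135 m/s × 3.6 = 485 km/h

485 km/h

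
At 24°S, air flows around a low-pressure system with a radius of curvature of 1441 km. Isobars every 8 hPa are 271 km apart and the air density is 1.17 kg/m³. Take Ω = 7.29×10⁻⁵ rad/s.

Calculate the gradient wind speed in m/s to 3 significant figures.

31.2 m/s

Coriolis parameter at 24°S:
f = 2Ω sin φ = 2 × 7.29×10⁻⁵ × sin 24° = 5.93×10⁻⁵ s⁻¹
Pressure gradient: |∂P/∂n| = 800 Pa / 271000 m = 2.95×10⁻³ Pa/m
Geostrophic speed: V_g = |∂P/∂n|/(fρ) = 2.95×10⁻³/(5.93×10⁻⁵ × 1.17) = 42.5 m/s
Around a low, centrifugal force acts outward with Coriolis, so pressure-gradient force balances both:
(1/ρ)|∂P/∂n| = fV + V²/R  →  V² + fR·V − fR·V_g = 0
With fR = 5.93×10⁻⁵ × 1441×10³ m = 85.5 m/s:
V = [−fR + √((fR)² + 4 fR V_g)]/2 = [−85.5 + √(85.5² + 4×85.5×42.5)]/2 = 31.2 m/s
Subgeostrophic (V < V_g = 42.5 m/s), as expected around a low.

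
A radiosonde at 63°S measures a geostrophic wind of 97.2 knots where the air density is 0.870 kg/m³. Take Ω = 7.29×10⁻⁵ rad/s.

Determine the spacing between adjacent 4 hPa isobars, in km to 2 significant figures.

71 km

Coriolis parameter at 63°S:
f = 2Ω sin φ = 2 × 7.29×10⁻⁵ × sin 63° = 1.30×10⁻⁴ s⁻¹
Wind speed in SI: 97.2 knots = 50.0 m/s
Geostrophic balance rearranged: |∂P/∂n| = f ρ V_g
|∂P/∂n| = 1.30×10⁻⁴ × 0.870 × 50.0 = 5.65×10⁻³ Pa/m
Isobar spacing: Δn = ΔP/|∂P/∂n| = 400 Pa / 5.65×10⁻³ Pa/m = 70778 m ≈ 71 km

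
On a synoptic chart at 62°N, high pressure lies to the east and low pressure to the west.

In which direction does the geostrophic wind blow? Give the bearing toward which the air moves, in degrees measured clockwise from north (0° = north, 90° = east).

The pressure-gradient force points toward the west (bearing 270°).
Geostrophic balance: in the Northern Hemisphere the Coriolis force deflects motion to the right, so the geostrophic wind blows 90° to the right of the pressure-gradient force (low pressure on the left).
Rotating 270° by 90° clockwise gives 000° — the wind blows toward the north.

000°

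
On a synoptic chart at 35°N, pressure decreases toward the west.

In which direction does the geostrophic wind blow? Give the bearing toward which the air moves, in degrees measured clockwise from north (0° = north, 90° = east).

000°

The pressure-gradient force points toward the west (bearing 270°).
Geostrophic balance: in the Northern Hemisphere the Coriolis force deflects motion to the right, so the geostrophic wind blows 90° to the right of the pressure-gradient force (low pressure on the left).
Rotating 270° by 90° clockwise gives 000° — the wind blows toward the north.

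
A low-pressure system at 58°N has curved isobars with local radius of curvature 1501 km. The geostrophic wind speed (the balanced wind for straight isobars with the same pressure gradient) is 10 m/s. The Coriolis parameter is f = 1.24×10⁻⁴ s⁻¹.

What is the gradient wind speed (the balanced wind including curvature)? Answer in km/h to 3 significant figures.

Around a low, centrifugal force acts outward with Coriolis, so pressure-gradient force balances both:
(1/ρ)|∂P/∂n| = fV + V²/R  →  V² + fR·V − fR·V_g = 0
With fR = 1.24×10⁻⁴ × 1501×10³ m = 186 m/s:
V = [−fR + √((fR)² + 4 fR V_g)]/2 = [−186 + √(186² + 4×186×10)]/2 = 9.51 m/s
Subgeostrophic (V < V_g = 10 m/s), as expected around a low.
Converting: 9.51 m/s × 3.6 = 34.2 km/h

34.2 km/h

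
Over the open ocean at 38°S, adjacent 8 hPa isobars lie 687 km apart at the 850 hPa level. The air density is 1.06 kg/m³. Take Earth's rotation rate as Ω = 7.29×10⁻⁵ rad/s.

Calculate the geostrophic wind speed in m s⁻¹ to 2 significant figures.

12 m s⁻¹

Coriolis parameter at 38°S:
f = 2Ω sin φ = 2 × 7.29×10⁻⁵ × sin 38° = 8.98×10⁻⁵ s⁻¹
Pressure gradient: |∂P/∂n| = 800 Pa / 687000 m = 1.16×10⁻³ Pa/m
Geostrophic balance (pressure-gradient force = Coriolis force):
V_g = (1/(fρ)) |∂P/∂n| = 1.16×10⁻³ / (8.98×10⁻⁵ × 1.06) = 12.2 m/s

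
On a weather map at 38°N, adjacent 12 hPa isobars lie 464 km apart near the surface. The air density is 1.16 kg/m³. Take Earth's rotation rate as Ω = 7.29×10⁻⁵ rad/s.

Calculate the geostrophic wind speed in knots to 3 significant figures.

Coriolis parameter at 38°N:
f = 2Ω sin φ = 2 × 7.29×10⁻⁵ × sin 38° = 8.98×10⁻⁵ s⁻¹
Pressure gradient: |∂P/∂n| = 1200 Pa / 464000 m = 2.59×10⁻³ Pa/m
Geostrophic balance (pressure-gradient force = Coriolis force):
V_g = (1/(fρ)) |∂P/∂n| = 2.59×10⁻³ / (8.98×10⁻⁵ × 1.16) = 24.8 m/s
Converting: 24.8 m/s × 1.944 = 48.3 knots

48.3 knots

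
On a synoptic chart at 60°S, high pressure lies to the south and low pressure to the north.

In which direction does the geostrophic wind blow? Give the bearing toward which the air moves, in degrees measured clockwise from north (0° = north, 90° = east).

The pressure-gradient force points toward the north (bearing 000°).
Geostrophic balance: in the Southern Hemisphere the Coriolis force deflects motion to the left, so the geostrophic wind blows 90° to the left of the pressure-gradient force (low pressure on the right).
Rotating 000° by 90° counterclockwise gives 270° — the wind blows toward the west.

270°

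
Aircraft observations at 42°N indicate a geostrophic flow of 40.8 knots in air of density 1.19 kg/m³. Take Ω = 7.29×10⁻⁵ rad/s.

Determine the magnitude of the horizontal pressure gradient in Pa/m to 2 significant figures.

Coriolis parameter at 42°N:
f = 2Ω sin φ = 2 × 7.29×10⁻⁵ × sin 42° = 9.76×10⁻⁵ s⁻¹
Wind speed in SI: 40.8 knots = 21.0 m/s
Geostrophic balance rearranged: |∂P/∂n| = f ρ V_g
|∂P/∂n| = 9.76×10⁻⁵ × 1.19 × 21.0 = 2.44×10⁻³ Pa/m

2.4×10⁻³ Pa/m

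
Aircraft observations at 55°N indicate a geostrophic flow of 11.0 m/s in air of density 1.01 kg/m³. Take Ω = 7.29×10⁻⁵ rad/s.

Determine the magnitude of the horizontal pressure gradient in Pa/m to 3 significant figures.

1.33×10⁻³ Pa/m

Coriolis parameter at 55°N:
f = 2Ω sin φ = 2 × 7.29×10⁻⁵ × sin 55° = 1.19×10⁻⁴ s⁻¹
Geostrophic balance rearranged: |∂P/∂n| = f ρ V_g
|∂P/∂n| = 1.19×10⁻⁴ × 1.01 × 11.0 = 1.33×10⁻³ Pa/m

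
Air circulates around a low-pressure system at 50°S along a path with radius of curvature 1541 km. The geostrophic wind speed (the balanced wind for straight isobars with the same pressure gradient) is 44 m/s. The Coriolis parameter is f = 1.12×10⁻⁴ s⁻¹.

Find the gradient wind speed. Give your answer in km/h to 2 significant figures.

Around a low, centrifugal force acts outward with Coriolis, so pressure-gradient force balances both:
(1/ρ)|∂P/∂n| = fV + V²/R  →  V² + fR·V − fR·V_g = 0
With fR = 1.12×10⁻⁴ × 1541×10³ m = 173 m/s:
V = [−fR + √((fR)² + 4 fR V_g)]/2 = [−173 + √(173² + 4×173×44)]/2 = 36.3 m/s
Subgeostrophic (V < V_g = 44 m/s), as expected around a low.
Converting: 36.3 m/s × 3.6 = 130 km/h

130 km/h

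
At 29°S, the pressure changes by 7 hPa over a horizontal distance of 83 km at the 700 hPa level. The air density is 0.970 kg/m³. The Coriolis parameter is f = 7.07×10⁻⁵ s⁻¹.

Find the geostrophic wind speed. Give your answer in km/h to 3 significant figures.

Pressure gradient: |∂P/∂n| = 700 Pa / 83000 m = 8.43×10⁻³ Pa/m
Geostrophic balance (pressure-gradient force = Coriolis force):
V_g = (1/(fρ)) |∂P/∂n| = 8.43×10⁻³ / (7.07×10⁻⁵ × 0.970) = 123 m/s
Converting: 123 m/s × 3.6 = 443 km/h

443 km/h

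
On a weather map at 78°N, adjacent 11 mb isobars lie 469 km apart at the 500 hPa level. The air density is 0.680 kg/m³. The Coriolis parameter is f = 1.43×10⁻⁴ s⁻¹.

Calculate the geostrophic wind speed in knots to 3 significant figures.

Pressure gradient: |∂P/∂n| = 1100 Pa / 469000 m = 2.35×10⁻³ Pa/m
Geostrophic balance (pressure-gradient force = Coriolis force):
V_g = (1/(fρ)) |∂P/∂n| = 2.35×10⁻³ / (1.43×10⁻⁴ × 0.680) = 24.1 m/s
Converting: 24.1 m/s × 1.944 = 46.9 knots

46.9 knots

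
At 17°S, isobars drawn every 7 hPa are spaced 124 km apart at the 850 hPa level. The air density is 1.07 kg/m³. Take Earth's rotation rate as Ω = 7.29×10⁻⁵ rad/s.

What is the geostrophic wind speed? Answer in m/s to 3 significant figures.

Coriolis parameter at 17°S:
f = 2Ω sin φ = 2 × 7.29×10⁻⁵ × sin 17° = 4.26×10⁻⁵ s⁻¹
Pressure gradient: |∂P/∂n| = 700 Pa / 124000 m = 5.65×10⁻³ Pa/m
Geostrophic balance (pressure-gradient force = Coriolis force):
V_g = (1/(fρ)) |∂P/∂n| = 5.65×10⁻³ / (4.26×10⁻⁵ × 1.07) = 124 m/s

124 m/s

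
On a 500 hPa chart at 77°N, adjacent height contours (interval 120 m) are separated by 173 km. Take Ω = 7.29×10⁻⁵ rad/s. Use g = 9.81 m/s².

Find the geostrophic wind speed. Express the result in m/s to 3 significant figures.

47.9 m/s

Coriolis parameter at 77°N:
f = 2Ω sin φ = 2 × 7.29×10⁻⁵ × sin 77° = 1.42×10⁻⁴ s⁻¹
Height gradient: |∂Z/∂n| = 120 m / 173000 m = 6.94×10⁻⁴
On a pressure surface, geostrophic balance gives V_g = (g/f)|∂Z/∂n|:
V_g = 9.81 × 6.94×10⁻⁴ / 1.42×10⁻⁴ = 47.9 m/s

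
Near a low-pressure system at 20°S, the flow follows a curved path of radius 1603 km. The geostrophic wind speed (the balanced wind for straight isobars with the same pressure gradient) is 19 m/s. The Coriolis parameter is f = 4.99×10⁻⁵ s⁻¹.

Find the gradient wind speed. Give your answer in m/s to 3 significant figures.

Around a low, centrifugal force acts outward with Coriolis, so pressure-gradient force balances both:
(1/ρ)|∂P/∂n| = fV + V²/R  →  V² + fR·V − fR·V_g = 0
With fR = 4.99×10⁻⁵ × 1603×10³ m = 80.0 m/s:
V = [−fR + √((fR)² + 4 fR V_g)]/2 = [−80.0 + √(80.0² + 4×80.0×19)]/2 = 15.9 m/s
Subgeostrophic (V < V_g = 19 m/s), as expected around a low.

15.9 m/s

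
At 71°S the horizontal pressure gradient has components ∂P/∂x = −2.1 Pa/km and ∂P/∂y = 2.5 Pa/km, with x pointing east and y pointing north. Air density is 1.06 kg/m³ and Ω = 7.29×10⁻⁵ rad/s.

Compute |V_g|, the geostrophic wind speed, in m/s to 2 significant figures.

Coriolis parameter at 71°S:
f = 2Ω sin φ = 2 × 7.29×10⁻⁵ × sin 71° = 1.38×10⁻⁴ s⁻¹
In the Southern Hemisphere f is negative: f = −1.38×10⁻⁴ s⁻¹.
Component geostrophic relations (x east, y north):
u_g = −(1/(fρ)) ∂P/∂y,  v_g = (1/(fρ)) ∂P/∂x
u_g = −(2.5×10⁻³)/(−1.38×10⁻⁴ × 1.06) = 17.1 m/s;  v_g = (−2.1×10⁻³)/(−1.38×10⁻⁴ × 1.06) = 14.4 m/s
|V_g| = √(u_g² + v_g²) = 22.3 m/s

22 m/s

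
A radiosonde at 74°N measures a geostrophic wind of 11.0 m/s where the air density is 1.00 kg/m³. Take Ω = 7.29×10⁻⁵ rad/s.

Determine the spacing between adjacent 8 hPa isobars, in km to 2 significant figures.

Coriolis parameter at 74°N:
f = 2Ω sin φ = 2 × 7.29×10⁻⁵ × sin 74° = 1.40×10⁻⁴ s⁻¹
Geostrophic balance rearranged: |∂P/∂n| = f ρ V_g
|∂P/∂n| = 1.40×10⁻⁴ × 1.00 × 11.0 = 1.54×10⁻³ Pa/m
Isobar spacing: Δn = ΔP/|∂P/∂n| = 800 Pa / 1.54×10⁻³ Pa/m = 518917 m ≈ 520 km

520 km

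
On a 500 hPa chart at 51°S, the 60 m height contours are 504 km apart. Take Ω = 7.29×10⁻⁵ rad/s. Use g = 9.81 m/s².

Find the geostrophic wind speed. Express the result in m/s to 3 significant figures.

10.3 m/s

Coriolis parameter at 51°S:
f = 2Ω sin φ = 2 × 7.29×10⁻⁵ × sin 51° = 1.13×10⁻⁴ s⁻¹
Height gradient: |∂Z/∂n| = 60 m / 504000 m = 1.19×10⁻⁴
On a pressure surface, geostrophic balance gives V_g = (g/f)|∂Z/∂n|:
V_g = 9.81 × 1.19×10⁻⁴ / 1.13×10⁻⁴ = 10.3 m/s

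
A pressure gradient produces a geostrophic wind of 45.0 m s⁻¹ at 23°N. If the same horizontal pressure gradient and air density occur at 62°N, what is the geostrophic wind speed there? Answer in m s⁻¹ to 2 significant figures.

20 m s⁻¹

With the same pressure gradient and density, V_g ∝ 1/f ∝ 1/sin φ.
V₂ = V₁ · sin φ₁ / sin φ₂ = 45.0 × sin 23° / sin 62°
V₂ = 45.0 × 0.3907/0.8829 = 20 m s⁻¹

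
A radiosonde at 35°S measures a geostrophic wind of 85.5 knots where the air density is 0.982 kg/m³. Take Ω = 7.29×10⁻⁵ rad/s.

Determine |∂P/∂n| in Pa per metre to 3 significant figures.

3.61×10⁻³ Pa/m

Coriolis parameter at 35°S:
f = 2Ω sin φ = 2 × 7.29×10⁻⁵ × sin 35° = 8.36×10⁻⁵ s⁻¹
Wind speed in SI: 85.5 knots = 44.0 m/s
Geostrophic balance rearranged: |∂P/∂n| = f ρ V_g
|∂P/∂n| = 8.36×10⁻⁵ × 0.982 × 44.0 = 3.61×10⁻³ Pa/m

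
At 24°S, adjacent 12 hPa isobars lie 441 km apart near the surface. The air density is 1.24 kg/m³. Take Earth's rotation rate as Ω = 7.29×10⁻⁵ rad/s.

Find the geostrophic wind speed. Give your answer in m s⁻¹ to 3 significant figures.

37.0 m s⁻¹

Coriolis parameter at 24°S:
f = 2Ω sin φ = 2 × 7.29×10⁻⁵ × sin 24° = 5.93×10⁻⁵ s⁻¹
Pressure gradient: |∂P/∂n| = 1200 Pa / 441000 m = 2.72×10⁻³ Pa/m
Geostrophic balance (pressure-gradient force = Coriolis force):
V_g = (1/(fρ)) |∂P/∂n| = 2.72×10⁻³ / (5.93×10⁻⁵ × 1.24) = 37.0 m/s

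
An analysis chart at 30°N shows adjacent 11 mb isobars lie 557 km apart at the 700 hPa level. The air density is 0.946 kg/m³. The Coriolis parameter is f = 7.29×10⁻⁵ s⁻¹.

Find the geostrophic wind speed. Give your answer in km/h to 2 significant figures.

Pressure gradient: |∂P/∂n| = 1100 Pa / 557000 m = 1.97×10⁻³ Pa/m
Geostrophic balance (pressure-gradient force = Coriolis force):
V_g = (1/(fρ)) |∂P/∂n| = 1.97×10⁻³ / (7.29×10⁻⁵ × 0.946) = 28.6 m/s
Converting: 28.6 m/s × 3.6 = 100 km/h

100 km/h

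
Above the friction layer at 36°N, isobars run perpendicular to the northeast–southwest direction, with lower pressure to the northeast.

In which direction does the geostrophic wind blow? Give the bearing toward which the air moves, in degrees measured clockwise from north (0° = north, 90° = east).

135°

The pressure-gradient force points toward the northeast (bearing 045°).
Geostrophic balance: in the Northern Hemisphere the Coriolis force deflects motion to the right, so the geostrophic wind blows 90° to the right of the pressure-gradient force (low pressure on the left).
Rotating 045° by 90° clockwise gives 135° — the wind blows toward the southeast.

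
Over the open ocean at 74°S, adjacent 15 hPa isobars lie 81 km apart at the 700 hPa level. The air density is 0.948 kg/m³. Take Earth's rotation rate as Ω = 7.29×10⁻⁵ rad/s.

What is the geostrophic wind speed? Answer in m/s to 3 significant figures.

139 m/s

Coriolis parameter at 74°S:
f = 2Ω sin φ = 2 × 7.29×10⁻⁵ × sin 74° = 1.40×10⁻⁴ s⁻¹
Pressure gradient: |∂P/∂n| = 1500 Pa / 81000 m = 1.85×10⁻² Pa/m
Geostrophic balance (pressure-gradient force = Coriolis force):
V_g = (1/(fρ)) |∂P/∂n| = 1.85×10⁻² / (1.40×10⁻⁴ × 0.948) = 139 m/s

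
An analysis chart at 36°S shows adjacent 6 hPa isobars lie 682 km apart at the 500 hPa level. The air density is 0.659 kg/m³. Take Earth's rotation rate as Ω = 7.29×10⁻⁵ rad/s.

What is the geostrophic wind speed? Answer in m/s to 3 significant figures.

Coriolis parameter at 36°S:
f = 2Ω sin φ = 2 × 7.29×10⁻⁵ × sin 36° = 8.57×10⁻⁵ s⁻¹
Pressure gradient: |∂P/∂n| = 600 Pa / 682000 m = 8.80×10⁻⁴ Pa/m
Geostrophic balance (pressure-gradient force = Coriolis force):
V_g = (1/(fρ)) |∂P/∂n| = 8.80×10⁻⁴ / (8.57×10⁻⁵ × 0.659) = 15.6 m/s

15.6 m/s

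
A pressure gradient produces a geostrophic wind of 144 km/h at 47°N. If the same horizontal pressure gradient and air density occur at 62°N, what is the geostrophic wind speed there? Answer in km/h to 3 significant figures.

With the same pressure gradient and density, V_g ∝ 1/f ∝ 1/sin φ.
V₂ = V₁ · sin φ₁ / sin φ₂ = 144 × sin 47° / sin 62°
V₂ = 144 × 0.7314/0.8829 = 119 km/h

119 km/h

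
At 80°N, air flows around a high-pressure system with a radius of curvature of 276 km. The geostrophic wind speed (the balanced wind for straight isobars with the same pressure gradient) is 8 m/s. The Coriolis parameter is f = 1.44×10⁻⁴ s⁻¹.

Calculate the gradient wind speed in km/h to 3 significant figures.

Around a high, pressure-gradient force acts outward with centrifugal, so Coriolis balances both:
fV = (1/ρ)|∂P/∂n| + V²/R  →  V² − fR·V + fR·V_g = 0
With fR = 1.44×10⁻⁴ × 276×10³ m = 39.7 m/s:
V = [fR − √((fR)² − 4 fR V_g)]/2 = [39.7 − √(39.7² − 4×39.7×8)]/2 = 11.1 m/s
Supergeostrophic (V > V_g = 8 m/s), as expected around a high.
Converting: 11.1 m/s × 3.6 = 40.0 km/h

40.0 km/h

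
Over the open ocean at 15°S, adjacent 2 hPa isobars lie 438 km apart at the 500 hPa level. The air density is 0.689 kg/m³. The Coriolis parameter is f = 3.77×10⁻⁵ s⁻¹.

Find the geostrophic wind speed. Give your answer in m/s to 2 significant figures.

Pressure gradient: |∂P/∂n| = 200 Pa / 438000 m = 4.57×10⁻⁴ Pa/m
Geostrophic balance (pressure-gradient force = Coriolis force):
V_g = (1/(fρ)) |∂P/∂n| = 4.57×10⁻⁴ / (3.77×10⁻⁵ × 0.689) = 17.6 m/s

18 m/s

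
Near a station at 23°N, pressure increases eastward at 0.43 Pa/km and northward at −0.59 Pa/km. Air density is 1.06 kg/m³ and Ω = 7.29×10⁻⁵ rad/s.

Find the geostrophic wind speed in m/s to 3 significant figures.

Coriolis parameter at 23°N:
f = 2Ω sin φ = 2 × 7.29×10⁻⁵ × sin 23° = 5.70×10⁻⁵ s⁻¹
Component geostrophic relations (x east, y north):
u_g = −(1/(fρ)) ∂P/∂y,  v_g = (1/(fρ)) ∂P/∂x
u_g = −(−0.59×10⁻³)/(5.70×10⁻⁵ × 1.06) = 9.77 m/s;  v_g = (0.43×10⁻³)/(5.70×10⁻⁵ × 1.06) = 7.12 m/s
|V_g| = √(u_g² + v_g²) = 12.1 m/s

12.1 m/s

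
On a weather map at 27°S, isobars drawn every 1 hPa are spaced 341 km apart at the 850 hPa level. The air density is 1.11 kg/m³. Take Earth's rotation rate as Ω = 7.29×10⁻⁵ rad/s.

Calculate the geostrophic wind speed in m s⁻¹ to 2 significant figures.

4.0 m s⁻¹

Coriolis parameter at 27°S:
f = 2Ω sin φ = 2 × 7.29×10⁻⁵ × sin 27° = 6.62×10⁻⁵ s⁻¹
Pressure gradient: |∂P/∂n| = 100 Pa / 341000 m = 2.93×10⁻⁴ Pa/m
Geostrophic balance (pressure-gradient force = Coriolis force):
V_g = (1/(fρ)) |∂P/∂n| = 2.93×10⁻⁴ / (6.62×10⁻⁵ × 1.11) = 3.99 m/s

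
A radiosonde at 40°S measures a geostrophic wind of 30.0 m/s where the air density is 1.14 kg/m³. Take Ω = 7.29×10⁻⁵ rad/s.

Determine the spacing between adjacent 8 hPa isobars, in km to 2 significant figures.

250 km

Coriolis parameter at 40°S:
f = 2Ω sin φ = 2 × 7.29×10⁻⁵ × sin 40° = 9.37×10⁻⁵ s⁻¹
Geostrophic balance rearranged: |∂P/∂n| = f ρ V_g
|∂P/∂n| = 9.37×10⁻⁵ × 1.14 × 30.0 = 3.21×10⁻³ Pa/m
Isobar spacing: Δn = ΔP/|∂P/∂n| = 800 Pa / 3.21×10⁻³ Pa/m = 249597 m ≈ 250 km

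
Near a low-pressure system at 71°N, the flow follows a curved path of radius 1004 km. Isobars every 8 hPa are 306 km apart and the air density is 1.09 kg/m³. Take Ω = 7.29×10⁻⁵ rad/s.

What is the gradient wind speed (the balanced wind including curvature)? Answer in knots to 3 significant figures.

Coriolis parameter at 71°N:
f = 2Ω sin φ = 2 × 7.29×10⁻⁵ × sin 71° = 1.38×10⁻⁴ s⁻¹
Pressure gradient: |∂P/∂n| = 800 Pa / 306000 m = 2.61×10⁻³ Pa/m
Geostrophic speed: V_g = |∂P/∂n|/(fρ) = 2.61×10⁻³/(1.38×10⁻⁴ × 1.09) = 17.4 m/s
Around a low, centrifugal force acts outward with Coriolis, so pressure-gradient force balances both:
(1/ρ)|∂P/∂n| = fV + V²/R  →  V² + fR·V − fR·V_g = 0
With fR = 1.38×10⁻⁴ × 1004×10³ m = 138 m/s:
V = [−fR + √((fR)² + 4 fR V_g)]/2 = [−138 + √(138² + 4×138×17.4)]/2 = 15.6 m/s
Subgeostrophic (V < V_g = 17.4 m/s), as expected around a low.
Converting: 15.6 m/s × 1.944 = 30.4 knots

30.4 knots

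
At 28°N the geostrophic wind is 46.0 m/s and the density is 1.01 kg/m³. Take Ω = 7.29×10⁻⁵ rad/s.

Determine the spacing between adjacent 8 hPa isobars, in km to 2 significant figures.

250 km

Coriolis parameter at 28°N:
f = 2Ω sin φ = 2 × 7.29×10⁻⁵ × sin 28° = 6.84×10⁻⁵ s⁻¹
Geostrophic balance rearranged: |∂P/∂n| = f ρ V_g
|∂P/∂n| = 6.84×10⁻⁵ × 1.01 × 46.0 = 3.18×10⁻³ Pa/m
Isobar spacing: Δn = ΔP/|∂P/∂n| = 800 Pa / 3.18×10⁻³ Pa/m = 251561 m ≈ 250 km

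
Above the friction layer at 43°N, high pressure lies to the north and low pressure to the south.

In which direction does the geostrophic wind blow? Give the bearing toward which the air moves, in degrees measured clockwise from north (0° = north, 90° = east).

270°

The pressure-gradient force points toward the south (bearing 180°).
Geostrophic balance: in the Northern Hemisphere the Coriolis force deflects motion to the right, so the geostrophic wind blows 90° to the right of the pressure-gradient force (low pressure on the left).
Rotating 180° by 90° clockwise gives 270° — the wind blows toward the west.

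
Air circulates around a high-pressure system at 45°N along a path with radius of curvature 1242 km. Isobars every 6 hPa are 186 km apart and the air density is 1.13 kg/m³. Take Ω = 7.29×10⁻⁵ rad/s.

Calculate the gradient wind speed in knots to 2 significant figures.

Coriolis parameter at 45°N:
f = 2Ω sin φ = 2 × 7.29×10⁻⁵ × sin 45° = 1.03×10⁻⁴ s⁻¹
Pressure gradient: |∂P/∂n| = 600 Pa / 186000 m = 3.23×10⁻³ Pa/m
Geostrophic speed: V_g = |∂P/∂n|/(fρ) = 3.23×10⁻³/(1.03×10⁻⁴ × 1.13) = 27.7 m/s
Around a high, pressure-gradient force acts outward with centrifugal, so Coriolis balances both:
fV = (1/ρ)|∂P/∂n| + V²/R  →  V² − fR·V + fR·V_g = 0
With fR = 1.03×10⁻⁴ × 1242×10³ m = 128 m/s:
V = [fR − √((fR)² − 4 fR V_g)]/2 = [128 − √(128² − 4×128×27.7)]/2 = 40.5 m/s
Supergeostrophic (V > V_g = 27.7 m/s), as expected around a high.
Converting: 40.5 m/s × 1.944 = 79 knots

79 knots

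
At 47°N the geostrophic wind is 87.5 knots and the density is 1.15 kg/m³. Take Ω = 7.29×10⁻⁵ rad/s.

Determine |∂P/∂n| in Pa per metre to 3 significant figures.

Coriolis parameter at 47°N:
f = 2Ω sin φ = 2 × 7.29×10⁻⁵ × sin 47° = 1.07×10⁻⁴ s⁻¹
Wind speed in SI: 87.5 knots = 45.0 m/s
Geostrophic balance rearranged: |∂P/∂n| = f ρ V_g
|∂P/∂n| = 1.07×10⁻⁴ × 1.15 × 45.0 = 5.52×10⁻³ Pa/m

5.52×10⁻³ Pa/m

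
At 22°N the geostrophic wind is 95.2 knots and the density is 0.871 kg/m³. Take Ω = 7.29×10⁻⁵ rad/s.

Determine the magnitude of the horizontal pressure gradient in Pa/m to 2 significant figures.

2.3×10⁻³ Pa/m

Coriolis parameter at 22°N:
f = 2Ω sin φ = 2 × 7.29×10⁻⁵ × sin 22° = 5.46×10⁻⁵ s⁻¹
Wind speed in SI: 95.2 knots = 49.0 m/s
Geostrophic balance rearranged: |∂P/∂n| = f ρ V_g
|∂P/∂n| = 5.46×10⁻⁵ × 0.871 × 49.0 = 2.33×10⁻³ Pa/m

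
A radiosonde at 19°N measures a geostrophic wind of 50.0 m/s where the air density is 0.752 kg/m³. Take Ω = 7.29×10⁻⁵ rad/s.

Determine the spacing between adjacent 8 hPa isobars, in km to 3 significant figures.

Coriolis parameter at 19°N:
f = 2Ω sin φ = 2 × 7.29×10⁻⁵ × sin 19° = 4.75×10⁻⁵ s⁻¹
Geostrophic balance rearranged: |∂P/∂n| = f ρ V_g
|∂P/∂n| = 4.75×10⁻⁵ × 0.752 × 50.0 = 1.78×10⁻³ Pa/m
Isobar spacing: Δn = ΔP/|∂P/∂n| = 800 Pa / 1.78×10⁻³ Pa/m = 448232 m ≈ 448 km

448 km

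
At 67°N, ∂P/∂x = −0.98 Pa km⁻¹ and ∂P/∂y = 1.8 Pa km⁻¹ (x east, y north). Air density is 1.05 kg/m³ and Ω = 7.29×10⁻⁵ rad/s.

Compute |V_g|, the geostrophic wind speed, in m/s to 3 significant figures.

Coriolis parameter at 67°N:
f = 2Ω sin φ = 2 × 7.29×10⁻⁵ × sin 67° = 1.34×10⁻⁴ s⁻¹
Component geostrophic relations (x east, y north):
u_g = −(1/(fρ)) ∂P/∂y,  v_g = (1/(fρ)) ∂P/∂x
u_g = −(1.8×10⁻³)/(1.34×10⁻⁴ × 1.05) = −12.8 m/s;  v_g = (−0.98×10⁻³)/(1.34×10⁻⁴ × 1.05) = −6.95 m/s
|V_g| = √(u_g² + v_g²) = 14.5 m/s

14.5 m/s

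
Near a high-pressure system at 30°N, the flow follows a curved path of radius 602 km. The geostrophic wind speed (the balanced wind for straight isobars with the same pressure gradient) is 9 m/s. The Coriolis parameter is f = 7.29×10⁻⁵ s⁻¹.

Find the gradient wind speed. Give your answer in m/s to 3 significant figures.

12.6 m/s

Around a high, pressure-gradient force acts outward with centrifugal, so Coriolis balances both:
fV = (1/ρ)|∂P/∂n| + V²/R  →  V² − fR·V + fR·V_g = 0
With fR = 7.29×10⁻⁵ × 602×10³ m = 43.9 m/s:
V = [fR − √((fR)² − 4 fR V_g)]/2 = [43.9 − √(43.9² − 4×43.9×9)]/2 = 12.6 m/s
Supergeostrophic (V > V_g = 9 m/s), as expected around a high.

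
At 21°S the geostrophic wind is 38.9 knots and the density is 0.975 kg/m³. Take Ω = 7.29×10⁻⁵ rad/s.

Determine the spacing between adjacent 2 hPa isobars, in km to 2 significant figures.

200 km

Coriolis parameter at 21°S:
f = 2Ω sin φ = 2 × 7.29×10⁻⁵ × sin 21° = 5.23×10⁻⁵ s⁻¹
Wind speed in SI: 38.9 knots = 20.0 m/s
Geostrophic balance rearranged: |∂P/∂n| = f ρ V_g
|∂P/∂n| = 5.23×10⁻⁵ × 0.975 × 20.0 = 1.02×10⁻³ Pa/m
Isobar spacing: Δn = ΔP/|∂P/∂n| = 200 Pa / 1.02×10⁻³ Pa/m = 196178 m ≈ 200 km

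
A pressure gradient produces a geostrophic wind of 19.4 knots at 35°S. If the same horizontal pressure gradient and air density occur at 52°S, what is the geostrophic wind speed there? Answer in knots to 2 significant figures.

14 knots

With the same pressure gradient and density, V_g ∝ 1/f ∝ 1/sin φ.
V₂ = V₁ · sin φ₁ / sin φ₂ = 19.4 × sin 35° / sin 52°
V₂ = 19.4 × 0.5736/0.7880 = 14 knots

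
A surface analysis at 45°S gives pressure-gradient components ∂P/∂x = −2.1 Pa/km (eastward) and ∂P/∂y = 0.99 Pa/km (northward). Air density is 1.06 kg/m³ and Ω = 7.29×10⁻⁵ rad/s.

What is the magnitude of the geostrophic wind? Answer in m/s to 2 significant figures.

Coriolis parameter at 45°S:
f = 2Ω sin φ = 2 × 7.29×10⁻⁵ × sin 45° = 1.03×10⁻⁴ s⁻¹
In the Southern Hemisphere f is negative: f = −1.03×10⁻⁴ s⁻¹.
Component geostrophic relations (x east, y north):
u_g = −(1/(fρ)) ∂P/∂y,  v_g = (1/(fρ)) ∂P/∂x
u_g = −(0.99×10⁻³)/(−1.03×10⁻⁴ × 1.06) = 9.06 m/s;  v_g = (−2.1×10⁻³)/(−1.03×10⁻⁴ × 1.06) = 19.2 m/s
|V_g| = √(u_g² + v_g²) = 21.2 m/s

21 m/s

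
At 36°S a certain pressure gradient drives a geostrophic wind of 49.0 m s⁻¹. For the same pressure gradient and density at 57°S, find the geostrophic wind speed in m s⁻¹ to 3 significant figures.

34.3 m s⁻¹

With the same pressure gradient and density, V_g ∝ 1/f ∝ 1/sin φ.
V₂ = V₁ · sin φ₁ / sin φ₂ = 49.0 × sin 36° / sin 57°
V₂ = 49.0 × 0.5878/0.8387 = 34.3 m s⁻¹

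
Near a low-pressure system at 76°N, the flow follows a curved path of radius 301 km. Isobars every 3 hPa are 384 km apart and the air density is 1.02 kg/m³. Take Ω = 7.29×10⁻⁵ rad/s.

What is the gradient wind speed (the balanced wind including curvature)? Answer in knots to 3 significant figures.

9.45 knots

Coriolis parameter at 76°N:
f = 2Ω sin φ = 2 × 7.29×10⁻⁵ × sin 76° = 1.41×10⁻⁴ s⁻¹
Pressure gradient: |∂P/∂n| = 300 Pa / 384000 m = 7.81×10⁻⁴ Pa/m
Geostrophic speed: V_g = |∂P/∂n|/(fρ) = 7.81×10⁻⁴/(1.41×10⁻⁴ × 1.02) = 5.41 m/s
Around a low, centrifugal force acts outward with Coriolis, so pressure-gradient force balances both:
(1/ρ)|∂P/∂n| = fV + V²/R  →  V² + fR·V − fR·V_g = 0
With fR = 1.41×10⁻⁴ × 301×10³ m = 42.6 m/s:
V = [−fR + √((fR)² + 4 fR V_g)]/2 = [−42.6 + √(42.6² + 4×42.6×5.41)]/2 = 4.86 m/s
Subgeostrophic (V < V_g = 5.41 m/s), as expected around a low.
Converting: 4.86 m/s × 1.944 = 9.45 knots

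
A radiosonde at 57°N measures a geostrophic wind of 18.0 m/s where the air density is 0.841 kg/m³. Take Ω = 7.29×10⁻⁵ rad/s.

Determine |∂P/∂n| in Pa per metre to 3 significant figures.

Coriolis parameter at 57°N:
f = 2Ω sin φ = 2 × 7.29×10⁻⁵ × sin 57° = 1.22×10⁻⁴ s⁻¹
Geostrophic balance rearranged: |∂P/∂n| = f ρ V_g
|∂P/∂n| = 1.22×10⁻⁴ × 0.841 × 18.0 = 1.85×10⁻³ Pa/m

1.85×10⁻³ Pa/m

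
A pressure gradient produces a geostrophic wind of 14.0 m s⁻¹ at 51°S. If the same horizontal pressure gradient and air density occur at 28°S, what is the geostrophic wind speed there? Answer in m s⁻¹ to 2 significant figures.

With the same pressure gradient and density, V_g ∝ 1/f ∝ 1/sin φ.
V₂ = V₁ · sin φ₁ / sin φ₂ = 14.0 × sin 51° / sin 28°
V₂ = 14.0 × 0.7771/0.4695 = 23 m s⁻¹

23 m s⁻¹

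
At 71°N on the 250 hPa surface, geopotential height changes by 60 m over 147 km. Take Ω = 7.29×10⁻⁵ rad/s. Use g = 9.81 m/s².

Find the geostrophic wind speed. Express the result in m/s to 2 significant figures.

Coriolis parameter at 71°N:
f = 2Ω sin φ = 2 × 7.29×10⁻⁵ × sin 71° = 1.38×10⁻⁴ s⁻¹
Height gradient: |∂Z/∂n| = 60 m / 147000 m = 4.08×10⁻⁴
On a pressure surface, geostrophic balance gives V_g = (g/f)|∂Z/∂n|:
V_g = 9.81 × 4.08×10⁻⁴ / 1.38×10⁻⁴ = 29.0 m/s

29 m/s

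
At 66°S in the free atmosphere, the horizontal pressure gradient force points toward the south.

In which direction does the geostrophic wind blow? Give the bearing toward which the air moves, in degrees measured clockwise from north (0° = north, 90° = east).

The pressure-gradient force points toward the south (bearing 180°).
Geostrophic balance: in the Southern Hemisphere the Coriolis force deflects motion to the left, so the geostrophic wind blows 90° to the left of the pressure-gradient force (low pressure on the right).
Rotating 180° by 90° counterclockwise gives 090° — the wind blows toward the east.

090°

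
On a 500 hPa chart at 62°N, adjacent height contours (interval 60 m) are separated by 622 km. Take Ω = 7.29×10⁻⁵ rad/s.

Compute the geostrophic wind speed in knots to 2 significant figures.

14 knots

Coriolis parameter at 62°N:
f = 2Ω sin φ = 2 × 7.29×10⁻⁵ × sin 62° = 1.29×10⁻⁴ s⁻¹
Height gradient: |∂Z/∂n| = 60 m / 622000 m = 9.65×10⁻⁵
On a pressure surface, geostrophic balance gives V_g = (g/f)|∂Z/∂n|:
V_g = 9.81 × 9.65×10⁻⁵ / 1.29×10⁻⁴ = 7.35 m/s
Converting: 7.35 m/s × 1.944 = 14 knots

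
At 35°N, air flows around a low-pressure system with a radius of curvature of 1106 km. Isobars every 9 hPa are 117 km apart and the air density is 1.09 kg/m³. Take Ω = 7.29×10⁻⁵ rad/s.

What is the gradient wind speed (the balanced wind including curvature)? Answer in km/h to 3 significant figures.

Coriolis parameter at 35°N:
f = 2Ω sin φ = 2 × 7.29×10⁻⁵ × sin 35° = 8.36×10⁻⁵ s⁻¹
Pressure gradient: |∂P/∂n| = 900 Pa / 117000 m = 7.69×10⁻³ Pa/m
Geostrophic speed: V_g = |∂P/∂n|/(fρ) = 7.69×10⁻³/(8.36×10⁻⁵ × 1.09) = 84.4 m/s
Around a low, centrifugal force acts outward with Coriolis, so pressure-gradient force balances both:
(1/ρ)|∂P/∂n| = fV + V²/R  →  V² + fR·V − fR·V_g = 0
With fR = 8.36×10⁻⁵ × 1106×10³ m = 92.5 m/s:
V = [−fR + √((fR)² + 4 fR V_g)]/2 = [−92.5 + √(92.5² + 4×92.5×84.4)]/2 = 53.5 m/s
Subgeostrophic (V < V_g = 84.4 m/s), as expected around a low.
Converting: 53.5 m/s × 3.6 = 193 km/h

193 km/h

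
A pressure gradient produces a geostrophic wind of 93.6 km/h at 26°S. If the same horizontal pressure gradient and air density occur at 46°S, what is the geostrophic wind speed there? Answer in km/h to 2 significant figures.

57 km/h

With the same pressure gradient and density, V_g ∝ 1/f ∝ 1/sin φ.
V₂ = V₁ · sin φ₁ / sin φ₂ = 93.6 × sin 26° / sin 46°
V₂ = 93.6 × 0.4384/0.7193 = 57 km/h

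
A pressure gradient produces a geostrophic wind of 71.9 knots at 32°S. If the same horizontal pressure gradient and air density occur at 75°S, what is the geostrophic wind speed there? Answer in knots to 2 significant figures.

With the same pressure gradient and density, V_g ∝ 1/f ∝ 1/sin φ.
V₂ = V₁ · sin φ₁ / sin φ₂ = 71.9 × sin 32° / sin 75°
V₂ = 71.9 × 0.5299/0.9659 = 39 knots

39 knots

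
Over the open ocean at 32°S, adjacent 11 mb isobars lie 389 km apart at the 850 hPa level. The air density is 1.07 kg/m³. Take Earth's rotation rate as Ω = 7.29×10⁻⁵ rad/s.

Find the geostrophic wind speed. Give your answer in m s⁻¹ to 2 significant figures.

34 m s⁻¹

Coriolis parameter at 32°S:
f = 2Ω sin φ = 2 × 7.29×10⁻⁵ × sin 32° = 7.73×10⁻⁵ s⁻¹
Pressure gradient: |∂P/∂n| = 1100 Pa / 389000 m = 2.83×10⁻³ Pa/m
Geostrophic balance (pressure-gradient force = Coriolis force):
V_g = (1/(fρ)) |∂P/∂n| = 2.83×10⁻³ / (7.73×10⁻⁵ × 1.07) = 34.2 m/s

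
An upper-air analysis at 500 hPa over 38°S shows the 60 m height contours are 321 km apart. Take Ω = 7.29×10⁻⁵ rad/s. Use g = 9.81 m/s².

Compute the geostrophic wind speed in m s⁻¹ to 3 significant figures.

Coriolis parameter at 38°S:
f = 2Ω sin φ = 2 × 7.29×10⁻⁵ × sin 38° = 8.98×10⁻⁵ s⁻¹
Height gradient: |∂Z/∂n| = 60 m / 321000 m = 1.87×10⁻⁴
On a pressure surface, geostrophic balance gives V_g = (g/f)|∂Z/∂n|:
V_g = 9.81 × 1.87×10⁻⁴ / 8.98×10⁻⁵ = 20.4 m/s

20.4 m s⁻¹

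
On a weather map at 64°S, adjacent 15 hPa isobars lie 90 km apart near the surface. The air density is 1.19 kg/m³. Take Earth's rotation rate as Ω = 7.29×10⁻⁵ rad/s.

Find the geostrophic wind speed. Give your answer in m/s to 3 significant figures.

107 m/s

Coriolis parameter at 64°S:
f = 2Ω sin φ = 2 × 7.29×10⁻⁵ × sin 64° = 1.31×10⁻⁴ s⁻¹
Pressure gradient: |∂P/∂n| = 1500 Pa / 90000 m = 1.67×10⁻² Pa/m
Geostrophic balance (pressure-gradient force = Coriolis force):
V_g = (1/(fρ)) |∂P/∂n| = 1.67×10⁻² / (1.31×10⁻⁴ × 1.19) = 107 m/s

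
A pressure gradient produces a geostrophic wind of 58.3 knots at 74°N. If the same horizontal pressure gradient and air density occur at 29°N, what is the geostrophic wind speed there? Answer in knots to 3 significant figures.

With the same pressure gradient and density, V_g ∝ 1/f ∝ 1/sin φ.
V₂ = V₁ · sin φ₁ / sin φ₂ = 58.3 × sin 74° / sin 29°
V₂ = 58.3 × 0.9613/0.4848 = 116 knots

116 knots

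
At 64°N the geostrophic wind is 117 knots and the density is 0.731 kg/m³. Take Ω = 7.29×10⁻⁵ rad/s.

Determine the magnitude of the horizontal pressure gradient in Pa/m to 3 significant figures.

5.77×10⁻³ Pa/m

Coriolis parameter at 64°N:
f = 2Ω sin φ = 2 × 7.29×10⁻⁵ × sin 64° = 1.31×10⁻⁴ s⁻¹
Wind speed in SI: 117 knots = 60.2 m/s
Geostrophic balance rearranged: |∂P/∂n| = f ρ V_g
|∂P/∂n| = 1.31×10⁻⁴ × 0.731 × 60.2 = 5.77×10⁻³ Pa/m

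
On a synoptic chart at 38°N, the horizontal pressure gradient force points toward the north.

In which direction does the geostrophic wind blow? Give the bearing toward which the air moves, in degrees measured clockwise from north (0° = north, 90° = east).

090°

The pressure-gradient force points toward the north (bearing 000°).
Geostrophic balance: in the Northern Hemisphere the Coriolis force deflects motion to the right, so the geostrophic wind blows 90° to the right of the pressure-gradient force (low pressure on the left).
Rotating 000° by 90° clockwise gives 090° — the wind blows toward the east.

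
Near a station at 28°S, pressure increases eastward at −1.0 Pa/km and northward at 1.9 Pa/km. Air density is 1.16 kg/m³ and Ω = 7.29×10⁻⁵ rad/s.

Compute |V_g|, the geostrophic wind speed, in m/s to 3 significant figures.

27.0 m/s

Coriolis parameter at 28°S:
f = 2Ω sin φ = 2 × 7.29×10⁻⁵ × sin 28° = 6.84×10⁻⁵ s⁻¹
In the Southern Hemisphere f is negative: f = −6.84×10⁻⁵ s⁻¹.
Component geostrophic relations (x east, y north):
u_g = −(1/(fρ)) ∂P/∂y,  v_g = (1/(fρ)) ∂P/∂x
u_g = −(1.9×10⁻³)/(−6.84×10⁻⁵ × 1.16) = 23.9 m/s;  v_g = (−1.0×10⁻³)/(−6.84×10⁻⁵ × 1.16) = 12.6 m/s
|V_g| = √(u_g² + v_g²) = 27.0 m/s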